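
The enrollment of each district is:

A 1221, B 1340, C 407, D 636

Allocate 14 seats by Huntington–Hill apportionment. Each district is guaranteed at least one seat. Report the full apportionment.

A: 5; B: 5; C: 2; D: 2

With divisor 266: modified quotas A 4.590, B 5.038, C 1.530, D 2.391.
Geometric-mean thresholds: A √(4·5)=4.472, B √(5·6)=5.477, C √(1·2)=1.414, D √(2·3)=2.449.
Each quota rounded against its threshold gives A 5, B 5, C 2, D 2 (total 14).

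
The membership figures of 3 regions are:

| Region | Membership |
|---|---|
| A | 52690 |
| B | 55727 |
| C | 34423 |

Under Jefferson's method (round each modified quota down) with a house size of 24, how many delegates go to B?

9

Standard divisor 142840/24 ≈ 5951.667; standard quotas: A 8.853, B 9.363, C 5.784.
Rounding down gives 8, 9, 5 = 22 seats, so the divisor must be adjusted.
With modified divisor 5700: modified quotas A 9.244, B 9.777, C 6.039.
Rounding down: A 9, B 9, C 6 (total 24).
B receives 9.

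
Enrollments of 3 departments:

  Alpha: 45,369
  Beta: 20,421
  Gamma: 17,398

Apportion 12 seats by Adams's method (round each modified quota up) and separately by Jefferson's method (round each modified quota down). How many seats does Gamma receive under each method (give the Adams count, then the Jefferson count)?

3 and 2

Adams: Alpha 6, Beta 3, Gamma 3.
Jefferson: Alpha 7, Beta 3, Gamma 2.
Gamma gets 3 under Adams and 2 under Jefferson.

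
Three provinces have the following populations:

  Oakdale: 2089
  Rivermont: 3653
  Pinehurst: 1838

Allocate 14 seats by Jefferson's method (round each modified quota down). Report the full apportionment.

Oakdale: 4, Rivermont: 7, Pinehurst: 3

Standard divisor 7580/14 ≈ 541.429; standard quotas: Oakdale 3.858, Rivermont 6.747, Pinehurst 3.395.
Rounding down gives 3, 6, 3 = 12 seats, so the divisor must be adjusted.
With modified divisor 500: modified quotas Oakdale 4.178, Rivermont 7.306, Pinehurst 3.676.
Rounding down: Oakdale 4, Rivermont 7, Pinehurst 3 (total 14).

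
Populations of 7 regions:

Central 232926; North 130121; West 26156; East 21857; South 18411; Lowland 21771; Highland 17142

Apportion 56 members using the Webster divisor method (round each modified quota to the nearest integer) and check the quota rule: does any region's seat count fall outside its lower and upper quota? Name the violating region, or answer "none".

Standard quotas: Central 27.849, North 15.557, West 3.127, East 2.613, South 2.201, Lowland 2.603, Highland 2.049.
Webster allocation: Central 28, North 15, West 3, East 3, South 2, Lowland 3, Highland 2.
Every allocation lies between the lower and upper quota.

none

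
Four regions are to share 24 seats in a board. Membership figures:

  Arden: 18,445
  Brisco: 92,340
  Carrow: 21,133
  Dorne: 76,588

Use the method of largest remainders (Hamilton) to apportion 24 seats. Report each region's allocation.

Standard divisor: 208506 ÷ 24 ≈ 8687.75.
Standard quotas: Arden 2.1231, Brisco 10.6288, Carrow 2.4325, Dorne 8.8156.
Lower quotas: Arden 2, Brisco 10, Carrow 2, Dorne 8 (sum 22, leaving 2 seats).
Remainders in descending order: Dorne 0.8156, Brisco 0.6288, Carrow 0.4325, Arden 0.1231.
Largest remainders: Dorne, Brisco receive the extra seats.

Arden: 2, Brisco: 11, Carrow: 2, Dorne: 9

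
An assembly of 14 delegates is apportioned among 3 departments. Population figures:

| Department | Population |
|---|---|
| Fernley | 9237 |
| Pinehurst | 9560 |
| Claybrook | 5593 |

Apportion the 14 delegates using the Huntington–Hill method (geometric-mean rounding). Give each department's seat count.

With divisor 1716: modified quotas Fernley 5.383, Pinehurst 5.571, Claybrook 3.259.
Geometric-mean thresholds: Fernley √(5·6)=5.477, Pinehurst √(5·6)=5.477, Claybrook √(3·4)=3.464.
Each quota rounded against its threshold gives Fernley 5, Pinehurst 6, Claybrook 3 (total 14).

Fernley: 5; Pinehurst: 6; Claybrook: 3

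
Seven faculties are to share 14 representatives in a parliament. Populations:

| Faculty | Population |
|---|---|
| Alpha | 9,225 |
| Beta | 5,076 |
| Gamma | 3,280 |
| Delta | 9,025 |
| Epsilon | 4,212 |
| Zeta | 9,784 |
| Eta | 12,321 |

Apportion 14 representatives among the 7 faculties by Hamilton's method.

The standard divisor is 52923/14 ≈ 3780.214.
Standard quotas: Alpha 2.4403, Beta 1.3428, Gamma 0.8677, Delta 2.3874, Epsilon 1.1142, Zeta 2.5882, Eta 3.2593.
Lower quotas: Alpha 2, Beta 1, Gamma 0, Delta 2, Epsilon 1, Zeta 2, Eta 3 (sum 11, leaving 3 seats).
Remainders in descending order: Gamma 0.8677, Zeta 0.5882, Alpha 0.4403, Delta 0.3874, Beta 0.3428, Eta 0.2593, Epsilon 0.1142.
The surplus seats go to Gamma, Zeta, Alpha.

Alpha 3, Beta 1, Gamma 1, Delta 2, Epsilon 1, Zeta 3, Eta 3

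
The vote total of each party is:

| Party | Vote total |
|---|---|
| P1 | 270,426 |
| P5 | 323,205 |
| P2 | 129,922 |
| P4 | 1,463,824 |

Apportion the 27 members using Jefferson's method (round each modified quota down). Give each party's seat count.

Standard divisor 2187377/27 ≈ 81013.963; standard quotas: P1 3.338, P5 3.989, P2 1.604, P4 18.069.
Rounding down gives 3, 3, 1, 18 = 25 seats, so the divisor must be adjusted.
With modified divisor 75100: modified quotas P1 3.601, P5 4.304, P2 1.730, P4 19.492.
Rounding down: P1 3, P5 4, P2 1, P4 19 (total 27).

P1 3, P5 4, P2 1, P4 19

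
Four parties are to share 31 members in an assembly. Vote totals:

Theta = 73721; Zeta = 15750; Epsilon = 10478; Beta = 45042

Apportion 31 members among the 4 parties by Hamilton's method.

The standard divisor is 144991/31 ≈ 4677.129.
Standard quotas: Theta 15.7620, Zeta 3.3675, Epsilon 2.2403, Beta 9.6303.
Lower quotas: Theta 15, Zeta 3, Epsilon 2, Beta 9 (sum 29, leaving 2 seats).
Remainders in descending order: Theta 0.7620, Beta 0.6303, Zeta 0.3675, Epsilon 0.2403.
Largest remainders: Theta, Beta receive the extra seats.

Theta 16; Zeta 3; Epsilon 2; Beta 10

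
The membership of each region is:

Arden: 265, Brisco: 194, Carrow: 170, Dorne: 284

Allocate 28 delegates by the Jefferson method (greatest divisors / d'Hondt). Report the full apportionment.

Standard divisor 913/28 ≈ 32.607; standard quotas: Arden 8.127, Brisco 5.950, Carrow 5.214, Dorne 8.710.
Rounding down gives 8, 5, 5, 8 = 26 seats, so the divisor must be adjusted.
With modified divisor 30: modified quotas Arden 8.833, Brisco 6.467, Carrow 5.667, Dorne 9.467.
Rounding down: Arden 8, Brisco 6, Carrow 5, Dorne 9 (total 28).

Arden: 8, Brisco: 6, Carrow: 5, Dorne: 9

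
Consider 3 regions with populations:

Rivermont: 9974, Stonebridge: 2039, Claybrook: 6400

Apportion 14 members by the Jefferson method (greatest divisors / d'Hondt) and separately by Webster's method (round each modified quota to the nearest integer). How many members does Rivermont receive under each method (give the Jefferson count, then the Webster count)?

8 and 7

Jefferson: Rivermont 8, Stonebridge 1, Claybrook 5.
Webster: Rivermont 7, Stonebridge 2, Claybrook 5.
Rivermont gets 8 under Jefferson and 7 under Webster.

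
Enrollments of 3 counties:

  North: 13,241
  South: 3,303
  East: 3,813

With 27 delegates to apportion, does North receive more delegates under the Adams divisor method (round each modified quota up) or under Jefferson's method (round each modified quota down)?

Jefferson

Adams: North 17, South 5, East 5.
Jefferson: North 18, South 4, East 5.
North gets 17 under Adams and 18 under Jefferson.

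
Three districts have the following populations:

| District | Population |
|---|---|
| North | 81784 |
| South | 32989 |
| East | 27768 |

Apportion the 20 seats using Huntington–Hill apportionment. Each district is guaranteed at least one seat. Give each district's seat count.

With divisor 7247: modified quotas North 11.285, South 4.552, East 3.832.
Geometric-mean thresholds: North √(11·12)=11.489, South √(4·5)=4.472, East √(3·4)=3.464.
Each quota rounded against its threshold gives North 11, South 5, East 4 (total 20).

North 11, South 5, East 4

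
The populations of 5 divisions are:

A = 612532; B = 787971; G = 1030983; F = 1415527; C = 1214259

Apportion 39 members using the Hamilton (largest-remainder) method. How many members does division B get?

6

Standard divisor: 5061272 ÷ 39 ≈ 129776.205.
Standard quotas: A 4.7199, B 6.0718, G 7.9443, F 10.9074, C 9.3566.
Lower quotas: A 4, B 6, G 7, F 10, C 9 (sum 36, leaving 3 seats).
Remainders in descending order: G 0.9443, F 0.9074, A 0.7199, C 0.3566, B 0.0718.
Largest remainders: G, F, A receive the extra seats.
B receives 6.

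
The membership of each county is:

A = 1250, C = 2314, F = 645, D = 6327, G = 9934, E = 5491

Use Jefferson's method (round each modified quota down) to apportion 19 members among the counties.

Standard divisor 25961/19 ≈ 1366.368; standard quotas: A 0.915, C 1.694, F 0.472, D 4.631, G 7.270, E 4.019.
Rounding down gives 0, 1, 0, 4, 7, 4 = 16 seats, so the divisor must be adjusted.
With modified divisor 1200: modified quotas A 1.042, C 1.928, F 0.537, D 5.272, G 8.278, E 4.576.
Rounding down: A 1, C 1, F 0, D 5, G 8, E 4 (total 19).

A: 1; C: 1; F: 0; D: 5; G: 8; E: 4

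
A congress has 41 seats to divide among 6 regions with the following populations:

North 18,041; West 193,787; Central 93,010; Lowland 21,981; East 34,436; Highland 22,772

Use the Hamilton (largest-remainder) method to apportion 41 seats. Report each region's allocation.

Total 384027; standard divisor 384027/41 ≈ 9366.512.
Standard quotas: North 1.9261, West 20.6893, Central 9.9301, Lowland 2.3468, East 3.6765, Highland 2.4312.
Lower quotas: North 1, West 20, Central 9, Lowland 2, East 3, Highland 2 (sum 37, leaving 4 seats).
Remainders in descending order: Central 0.9301, North 0.9261, West 0.6893, East 0.6765, Highland 0.4312, Lowland 0.3468.
The surplus seats go to Central, North, West, East.

North=2; West=21; Central=10; Lowland=2; East=4; Highland=2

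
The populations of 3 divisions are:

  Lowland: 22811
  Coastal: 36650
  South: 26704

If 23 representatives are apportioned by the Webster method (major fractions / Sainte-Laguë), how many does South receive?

Standard divisor 86165/23 ≈ 3746.304; standard quotas: Lowland 6.089, Coastal 9.783, South 7.128.
Rounding to the nearest integer gives Lowland 6, Coastal 10, South 7 — total 23, matching the house size, so no adjustment is needed.
South receives 7.

7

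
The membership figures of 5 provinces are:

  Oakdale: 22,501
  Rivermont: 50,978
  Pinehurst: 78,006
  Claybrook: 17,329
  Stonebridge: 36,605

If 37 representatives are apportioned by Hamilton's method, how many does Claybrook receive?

The standard divisor is 205419/37 ≈ 5551.865.
Standard quotas: Oakdale 4.0529, Rivermont 9.1821, Pinehurst 14.0504, Claybrook 3.1213, Stonebridge 6.5933.
Lower quotas: Oakdale 4, Rivermont 9, Pinehurst 14, Claybrook 3, Stonebridge 6 (sum 36, leaving 1 seat).
Remainders in descending order: Stonebridge 0.5933, Rivermont 0.1821, Claybrook 0.1213, Oakdale 0.0529, Pinehurst 0.0504.
The surplus seat goes to Stonebridge.
Claybrook receives 3.

3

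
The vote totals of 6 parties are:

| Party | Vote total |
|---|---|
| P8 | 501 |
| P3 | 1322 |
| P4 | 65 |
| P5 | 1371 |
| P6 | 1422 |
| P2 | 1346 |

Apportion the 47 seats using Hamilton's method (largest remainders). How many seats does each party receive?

Standard divisor: 6027 ÷ 47 ≈ 128.234.
Standard quotas: P8 3.907, P3 10.309, P4 0.507, P5 10.691, P6 11.089, P2 10.496.
Lower quotas: P8 3, P3 10, P4 0, P5 10, P6 11, P2 10 (sum 44, leaving 3 seats).
Remainders in descending order: P8 0.907, P5 0.691, P4 0.507, P2 0.496, P3 0.309, P6 0.089.
Largest remainders: P8, P5, P4 receive the extra seats.

P8=4, P3=10, P4=1, P5=11, P6=11, P2=10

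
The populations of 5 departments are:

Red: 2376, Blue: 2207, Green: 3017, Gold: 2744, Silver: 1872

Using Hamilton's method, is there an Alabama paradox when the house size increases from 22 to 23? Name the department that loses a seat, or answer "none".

At 22 seats: Red 4, Blue 4, Green 6, Gold 5, Silver 3.
At 23 seats: Red 4, Blue 4, Green 6, Gold 5, Silver 4.
No department's allocation decreased.

none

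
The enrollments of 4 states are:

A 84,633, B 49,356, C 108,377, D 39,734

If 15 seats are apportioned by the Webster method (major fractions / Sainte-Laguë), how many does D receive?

2

Standard divisor 282100/15 ≈ 18806.667; standard quotas: A 4.500, B 2.624, C 5.763, D 2.113.
Rounding to the nearest integer gives 5, 3, 6, 2 = 16 seats, so the divisor must be adjusted.
With modified divisor 19300: modified quotas A 4.385, B 2.557, C 5.615, D 2.059.
Rounding to the nearest integer: A 4, B 3, C 6, D 2 (total 15).
D receives 2.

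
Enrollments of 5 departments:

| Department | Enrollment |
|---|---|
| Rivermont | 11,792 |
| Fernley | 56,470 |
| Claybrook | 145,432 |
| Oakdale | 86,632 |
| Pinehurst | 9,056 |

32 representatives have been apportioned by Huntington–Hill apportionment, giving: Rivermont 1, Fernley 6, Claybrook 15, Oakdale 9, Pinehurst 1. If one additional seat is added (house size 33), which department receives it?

Claybrook

Priority for the next seat is population ÷ (√(s·(s+1))).
Priorities: Rivermont 8338.203, Fernley 8713.510, Claybrook 9387.595, Oakdale 9131.815, Pinehurst 6403.559.
Highest priority: Claybrook.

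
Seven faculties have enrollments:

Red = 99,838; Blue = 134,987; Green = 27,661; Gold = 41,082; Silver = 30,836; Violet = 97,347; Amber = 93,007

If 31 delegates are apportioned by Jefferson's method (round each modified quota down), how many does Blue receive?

8

Standard divisor 524758/31 ≈ 16927.677; standard quotas: Red 5.898, Blue 7.974, Green 1.634, Gold 2.427, Silver 1.822, Violet 5.751, Amber 5.494.
Rounding down gives 5, 7, 1, 2, 1, 5, 5 = 26 seats, so the divisor must be adjusted.
With modified divisor 15200: modified quotas Red 6.568, Blue 8.881, Green 1.820, Gold 2.703, Silver 2.029, Violet 6.404, Amber 6.119.
Rounding down: Red 6, Blue 8, Green 1, Gold 2, Silver 2, Violet 6, Amber 6 (total 31).
Blue receives 8.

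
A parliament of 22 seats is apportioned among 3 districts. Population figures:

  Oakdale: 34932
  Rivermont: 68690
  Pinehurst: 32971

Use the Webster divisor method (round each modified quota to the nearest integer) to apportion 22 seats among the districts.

Oakdale 6; Rivermont 11; Pinehurst 5

Standard divisor 136593/22 ≈ 6208.773; standard quotas: Oakdale 5.626, Rivermont 11.063, Pinehurst 5.310.
Rounding to the nearest integer gives Oakdale 6, Rivermont 11, Pinehurst 5 — total 22, matching the house size, so no adjustment is needed.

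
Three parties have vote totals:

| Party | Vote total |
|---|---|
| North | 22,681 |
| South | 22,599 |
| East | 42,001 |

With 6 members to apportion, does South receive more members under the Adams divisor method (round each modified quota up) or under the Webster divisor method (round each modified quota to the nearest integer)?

Adams: North 2, South 2, East 2.
Webster: North 2, South 1, East 3.
South gets 2 under Adams and 1 under Webster.

Adams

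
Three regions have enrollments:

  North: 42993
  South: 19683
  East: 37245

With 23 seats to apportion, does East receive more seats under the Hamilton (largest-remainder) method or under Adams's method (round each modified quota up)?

Hamilton: North 10, South 4, East 9.
Adams: North 10, South 5, East 8.
East gets 9 under Hamilton and 8 under Adams.

Hamilton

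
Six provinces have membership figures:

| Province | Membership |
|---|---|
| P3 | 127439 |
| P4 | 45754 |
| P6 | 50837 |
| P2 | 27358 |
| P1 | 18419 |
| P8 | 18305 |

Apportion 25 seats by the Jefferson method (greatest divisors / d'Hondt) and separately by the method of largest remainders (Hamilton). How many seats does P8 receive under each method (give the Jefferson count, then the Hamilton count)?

Jefferson: P3 12, P4 4, P6 5, P2 2, P1 1, P8 1.
Hamilton: P3 11, P4 4, P6 4, P2 2, P1 2, P8 2.
P8 gets 1 under Jefferson and 2 under Hamilton.

1 and 2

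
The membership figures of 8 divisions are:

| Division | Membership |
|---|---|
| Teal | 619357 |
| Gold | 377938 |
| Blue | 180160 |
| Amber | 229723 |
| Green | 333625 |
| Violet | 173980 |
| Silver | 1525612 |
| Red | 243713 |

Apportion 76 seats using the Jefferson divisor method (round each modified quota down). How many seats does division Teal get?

Standard divisor 3684108/76 ≈ 48475.105; standard quotas: Teal 12.777, Gold 7.797, Blue 3.717, Amber 4.739, Green 6.882, Violet 3.589, Silver 31.472, Red 5.028.
Rounding down gives 12, 7, 3, 4, 6, 3, 31, 5 = 71 seats, so the divisor must be adjusted.
With modified divisor 46144.8: modified quotas Teal 13.422, Gold 8.190, Blue 3.904, Amber 4.978, Green 7.230, Violet 3.770, Silver 33.061, Red 5.281.
Rounding down: Teal 13, Gold 8, Blue 3, Amber 4, Green 7, Violet 3, Silver 33, Red 5 (total 76).
Teal receives 13.

13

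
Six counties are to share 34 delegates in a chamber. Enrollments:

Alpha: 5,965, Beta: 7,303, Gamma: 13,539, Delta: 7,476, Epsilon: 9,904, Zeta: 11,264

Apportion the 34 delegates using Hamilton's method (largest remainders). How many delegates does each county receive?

Total 55451; standard divisor 55451/34 ≈ 1630.912.
Standard quotas: Alpha 3.6575, Beta 4.4779, Gamma 8.3015, Delta 4.5839, Epsilon 6.0727, Zeta 6.9066.
Lower quotas: Alpha 3, Beta 4, Gamma 8, Delta 4, Epsilon 6, Zeta 6 (sum 31, leaving 3 seats).
Remainders in descending order: Zeta 0.9066, Alpha 0.6575, Delta 0.5839, Beta 0.4779, Gamma 0.3015, Epsilon 0.0727.
The surplus seats go to Zeta, Alpha, Delta.

Alpha 4; Beta 4; Gamma 8; Delta 5; Epsilon 6; Zeta 7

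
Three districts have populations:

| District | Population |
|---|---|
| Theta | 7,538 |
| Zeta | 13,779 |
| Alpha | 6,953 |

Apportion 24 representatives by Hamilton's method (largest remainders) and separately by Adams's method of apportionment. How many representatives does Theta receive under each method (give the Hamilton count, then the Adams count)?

6 and 7

Hamilton: Theta 6, Zeta 12, Alpha 6.
Adams: Theta 7, Zeta 11, Alpha 6.
Theta gets 6 under Hamilton and 7 under Adams.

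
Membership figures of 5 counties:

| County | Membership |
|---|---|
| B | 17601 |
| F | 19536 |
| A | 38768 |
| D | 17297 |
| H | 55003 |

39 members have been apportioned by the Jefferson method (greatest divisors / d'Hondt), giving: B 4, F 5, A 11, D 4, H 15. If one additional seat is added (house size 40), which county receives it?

Priority for the next seat is population ÷ (current seats + 1).
Priorities: B 3520.200, F 3256.000, A 3230.667, D 3459.400, H 3437.688.
Highest priority: B.

B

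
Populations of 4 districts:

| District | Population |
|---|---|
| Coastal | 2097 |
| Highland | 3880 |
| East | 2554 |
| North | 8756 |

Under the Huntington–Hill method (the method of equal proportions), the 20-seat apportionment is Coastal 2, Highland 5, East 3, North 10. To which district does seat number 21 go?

Priority for the next seat is population ÷ (√(s·(s+1))).
Priorities: Coastal 856.097, Highland 708.388, East 737.276, North 834.852.
Highest priority: Coastal.

Coastal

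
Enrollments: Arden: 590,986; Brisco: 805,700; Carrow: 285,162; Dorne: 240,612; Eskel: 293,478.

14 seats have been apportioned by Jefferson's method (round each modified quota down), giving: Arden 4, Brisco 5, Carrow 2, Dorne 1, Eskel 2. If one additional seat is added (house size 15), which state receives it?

Brisco

Priority for the next seat is population ÷ (current seats + 1).
Priorities: Arden 118197.200, Brisco 134283.333, Carrow 95054.000, Dorne 120306.000, Eskel 97826.000.
Highest priority: Brisco.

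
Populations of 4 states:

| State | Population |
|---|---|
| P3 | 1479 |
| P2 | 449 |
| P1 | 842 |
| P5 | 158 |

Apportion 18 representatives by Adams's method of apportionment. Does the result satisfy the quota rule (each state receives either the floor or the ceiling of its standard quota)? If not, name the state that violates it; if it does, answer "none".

Standard quotas: P3 9.092, P2 2.760, P1 5.176, P5 0.971.
Adams allocation: P3 9, P2 3, P1 5, P5 1.
Every allocation lies between the lower and upper quota.

none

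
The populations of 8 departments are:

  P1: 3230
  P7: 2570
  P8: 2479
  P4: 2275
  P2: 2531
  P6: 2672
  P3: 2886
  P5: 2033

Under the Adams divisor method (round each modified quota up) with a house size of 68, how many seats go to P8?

Standard divisor 20676/68 ≈ 304.059; standard quotas: P1 10.623, P7 8.452, P8 8.153, P4 7.482, P2 8.324, P6 8.788, P3 9.492, P5 6.686.
Rounding up gives 11, 9, 9, 8, 9, 9, 10, 7 = 72 seats, so the divisor must be adjusted.
With modified divisor 322.1: modified quotas P1 10.028, P7 7.979, P8 7.696, P4 7.063, P2 7.858, P6 8.296, P3 8.960, P5 6.312.
Rounding up: P1 11, P7 8, P8 8, P4 8, P2 8, P6 9, P3 9, P5 7 (total 68).
P8 receives 8.

8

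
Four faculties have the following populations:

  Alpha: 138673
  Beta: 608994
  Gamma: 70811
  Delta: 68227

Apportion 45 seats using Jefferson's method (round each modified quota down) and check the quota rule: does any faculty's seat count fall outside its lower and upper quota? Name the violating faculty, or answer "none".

Beta

Standard quotas: Alpha 7.038, Beta 30.906, Gamma 3.594, Delta 3.462.
Jefferson allocation: Alpha 7, Beta 32, Gamma 3, Delta 3.
Beta has quota 30.906 (lower 30, upper 31) but receives 32 — outside the quota interval.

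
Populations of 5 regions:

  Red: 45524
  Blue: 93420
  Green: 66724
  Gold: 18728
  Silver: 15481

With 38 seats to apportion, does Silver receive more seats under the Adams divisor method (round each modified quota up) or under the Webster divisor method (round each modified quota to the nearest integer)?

Adams: Red 7, Blue 15, Green 10, Gold 3, Silver 3.
Webster: Red 7, Blue 15, Green 11, Gold 3, Silver 2.
Silver gets 3 under Adams and 2 under Webster.

Adams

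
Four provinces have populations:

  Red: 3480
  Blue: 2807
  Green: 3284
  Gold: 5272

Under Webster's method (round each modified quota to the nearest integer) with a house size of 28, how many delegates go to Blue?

5

Standard divisor 14843/28 ≈ 530.107; standard quotas: Red 6.565, Blue 5.295, Green 6.195, Gold 9.945.
Rounding to the nearest integer gives Red 7, Blue 5, Green 6, Gold 10 — total 28, matching the house size, so no adjustment is needed.
Blue receives 5.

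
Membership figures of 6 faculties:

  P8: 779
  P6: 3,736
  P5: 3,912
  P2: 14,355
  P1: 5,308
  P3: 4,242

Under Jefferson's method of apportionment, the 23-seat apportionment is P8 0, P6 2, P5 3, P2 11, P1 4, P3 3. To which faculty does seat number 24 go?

P6

Priority for the next seat is population ÷ (current seats + 1).
Priorities: P8 779.000, P6 1245.333, P5 978.000, P2 1196.250, P1 1061.600, P3 1060.500.
Highest priority: P6.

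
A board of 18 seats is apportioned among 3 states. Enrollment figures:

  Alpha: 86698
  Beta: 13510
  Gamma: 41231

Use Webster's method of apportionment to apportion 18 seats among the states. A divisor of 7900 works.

With modified divisor 7900: modified quotas Alpha 10.974, Beta 1.710, Gamma 5.219.
Rounding to the nearest integer: Alpha 11, Beta 2, Gamma 5 (total 18).

Alpha=11, Beta=2, Gamma=5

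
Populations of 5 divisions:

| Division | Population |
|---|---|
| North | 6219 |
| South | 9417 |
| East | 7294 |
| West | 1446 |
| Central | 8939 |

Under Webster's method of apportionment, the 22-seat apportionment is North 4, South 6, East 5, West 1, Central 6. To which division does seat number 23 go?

Priority for the next seat is population ÷ (current seats + 0.5).
Priorities: North 1382.000, South 1448.769, East 1326.182, West 964.000, Central 1375.231.
Highest priority: South.

South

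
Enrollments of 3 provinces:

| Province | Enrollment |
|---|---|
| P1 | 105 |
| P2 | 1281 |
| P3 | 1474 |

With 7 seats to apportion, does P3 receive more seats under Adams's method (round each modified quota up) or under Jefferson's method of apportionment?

Adams: P1 1, P2 3, P3 3.
Jefferson: P1 0, P2 3, P3 4.
P3 gets 3 under Adams and 4 under Jefferson.

Jefferson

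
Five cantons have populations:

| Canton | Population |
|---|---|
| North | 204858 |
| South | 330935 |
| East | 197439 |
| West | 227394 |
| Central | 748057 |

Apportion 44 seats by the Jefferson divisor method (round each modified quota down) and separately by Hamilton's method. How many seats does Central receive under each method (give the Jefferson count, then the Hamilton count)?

Jefferson: North 5, South 8, East 5, West 6, Central 20.
Hamilton: North 5, South 9, East 5, West 6, Central 19.
Central gets 20 under Jefferson and 19 under Hamilton.

20 and 19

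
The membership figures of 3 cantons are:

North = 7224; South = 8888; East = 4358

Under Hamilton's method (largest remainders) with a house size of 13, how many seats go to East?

3

Total 20470; standard divisor 20470/13 ≈ 1574.615.
Standard quotas: North 4.5878, South 5.6446, East 2.7677.
Lower quotas: North 4, South 5, East 2 (sum 11, leaving 2 seats).
Remainders in descending order: East 0.7677, South 0.6446, North 0.5878.
The surplus seats go to East, South.
East receives 3.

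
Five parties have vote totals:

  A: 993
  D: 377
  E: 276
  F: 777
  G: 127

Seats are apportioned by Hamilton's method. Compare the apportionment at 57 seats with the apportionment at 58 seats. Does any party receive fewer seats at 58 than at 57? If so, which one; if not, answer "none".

At 57 seats: A 22, D 9, E 6, F 17, G 3.
At 58 seats: A 23, D 8, E 6, F 18, G 3.
D drops from 9 to 8.

D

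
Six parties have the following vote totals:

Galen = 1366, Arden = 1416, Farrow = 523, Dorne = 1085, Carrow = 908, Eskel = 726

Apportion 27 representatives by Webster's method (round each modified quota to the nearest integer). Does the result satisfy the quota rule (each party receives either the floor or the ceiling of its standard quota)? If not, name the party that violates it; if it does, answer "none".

none

Standard quotas: Galen 6.123, Arden 6.347, Farrow 2.344, Dorne 4.863, Carrow 4.070, Eskel 3.254.
Webster allocation: Galen 6, Arden 7, Farrow 2, Dorne 5, Carrow 4, Eskel 3.
Every allocation lies between the lower and upper quota.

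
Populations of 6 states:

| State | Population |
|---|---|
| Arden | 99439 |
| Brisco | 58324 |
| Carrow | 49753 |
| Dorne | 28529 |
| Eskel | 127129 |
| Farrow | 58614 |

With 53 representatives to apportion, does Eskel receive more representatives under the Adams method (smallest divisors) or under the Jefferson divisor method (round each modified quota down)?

Jefferson

Adams: Arden 12, Brisco 7, Carrow 6, Dorne 4, Eskel 16, Farrow 8.
Jefferson: Arden 13, Brisco 7, Carrow 6, Dorne 3, Eskel 17, Farrow 7.
Eskel gets 16 under Adams and 17 under Jefferson.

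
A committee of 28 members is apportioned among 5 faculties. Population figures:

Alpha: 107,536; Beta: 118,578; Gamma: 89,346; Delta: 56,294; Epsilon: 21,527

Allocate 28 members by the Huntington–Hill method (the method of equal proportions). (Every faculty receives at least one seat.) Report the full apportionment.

Alpha=8, Beta=8, Gamma=6, Delta=4, Epsilon=2

With divisor 14172: modified quotas Alpha 7.588, Beta 8.367, Gamma 6.304, Delta 3.972, Epsilon 1.519.
Geometric-mean thresholds: Alpha √(7·8)=7.483, Beta √(8·9)=8.485, Gamma √(6·7)=6.481, Delta √(3·4)=3.464, Epsilon √(1·2)=1.414.
Each quota rounded against its threshold gives Alpha 8, Beta 8, Gamma 6, Delta 4, Epsilon 2 (total 28).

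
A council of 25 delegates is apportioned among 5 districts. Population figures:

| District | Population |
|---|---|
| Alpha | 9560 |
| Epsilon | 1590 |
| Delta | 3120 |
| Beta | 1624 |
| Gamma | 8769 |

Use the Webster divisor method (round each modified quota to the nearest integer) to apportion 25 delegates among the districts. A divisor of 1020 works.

With modified divisor 1020: modified quotas Alpha 9.373, Epsilon 1.559, Delta 3.059, Beta 1.592, Gamma 8.597.
Rounding to the nearest integer: Alpha 9, Epsilon 2, Delta 3, Beta 2, Gamma 9 (total 25).

Alpha: 9, Epsilon: 2, Delta: 3, Beta: 2, Gamma: 9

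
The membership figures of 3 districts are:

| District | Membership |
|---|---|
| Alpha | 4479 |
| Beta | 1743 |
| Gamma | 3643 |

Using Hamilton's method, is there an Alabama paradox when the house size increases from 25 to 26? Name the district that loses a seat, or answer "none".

At 25 seats: Alpha 11, Beta 5, Gamma 9.
At 26 seats: Alpha 12, Beta 4, Gamma 10.
Beta drops from 5 to 4.

Beta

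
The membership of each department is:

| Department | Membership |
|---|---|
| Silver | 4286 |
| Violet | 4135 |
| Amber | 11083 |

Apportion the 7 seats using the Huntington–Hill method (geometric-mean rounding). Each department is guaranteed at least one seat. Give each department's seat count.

With divisor 2977: modified quotas Silver 1.440, Violet 1.389, Amber 3.723.
Geometric-mean thresholds: Silver √(1·2)=1.414, Violet √(1·2)=1.414, Amber √(3·4)=3.464.
Each quota rounded against its threshold gives Silver 2, Violet 1, Amber 4 (total 7).

Silver 2, Violet 1, Amber 4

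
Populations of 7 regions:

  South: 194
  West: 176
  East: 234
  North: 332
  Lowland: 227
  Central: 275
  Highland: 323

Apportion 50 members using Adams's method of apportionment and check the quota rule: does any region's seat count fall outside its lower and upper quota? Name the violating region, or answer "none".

Standard quotas: South 5.508, West 4.997, East 6.644, North 9.426, Lowland 6.445, Central 7.808, Highland 9.171.
Adams allocation: South 6, West 5, East 7, North 9, Lowland 6, Central 8, Highland 9.
Every allocation lies between the lower and upper quota.

none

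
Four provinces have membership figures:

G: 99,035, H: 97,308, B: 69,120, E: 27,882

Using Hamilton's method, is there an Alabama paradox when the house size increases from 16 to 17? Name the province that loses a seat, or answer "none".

At 16 seats: G 5, H 5, B 4, E 2.
At 17 seats: G 6, H 6, B 4, E 1.
E drops from 2 to 1.

E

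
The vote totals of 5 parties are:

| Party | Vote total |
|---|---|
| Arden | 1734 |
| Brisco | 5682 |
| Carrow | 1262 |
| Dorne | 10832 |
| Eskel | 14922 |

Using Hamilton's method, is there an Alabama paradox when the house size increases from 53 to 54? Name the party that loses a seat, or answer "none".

At 53 seats: Arden 2, Brisco 9, Carrow 2, Dorne 17, Eskel 23.
At 54 seats: Arden 3, Brisco 9, Carrow 2, Dorne 17, Eskel 23.
No party's allocation decreased.

none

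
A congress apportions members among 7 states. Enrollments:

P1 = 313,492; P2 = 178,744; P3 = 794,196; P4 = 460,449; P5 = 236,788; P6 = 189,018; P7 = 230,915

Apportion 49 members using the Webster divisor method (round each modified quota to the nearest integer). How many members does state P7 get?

5

Standard divisor 2403602/49 ≈ 49053.102; standard quotas: P1 6.391, P2 3.644, P3 16.191, P4 9.387, P5 4.827, P6 3.853, P7 4.707.
Rounding to the nearest integer gives P1 6, P2 4, P3 16, P4 9, P5 5, P6 4, P7 5 — total 49, matching the house size, so no adjustment is needed.
P7 receives 5.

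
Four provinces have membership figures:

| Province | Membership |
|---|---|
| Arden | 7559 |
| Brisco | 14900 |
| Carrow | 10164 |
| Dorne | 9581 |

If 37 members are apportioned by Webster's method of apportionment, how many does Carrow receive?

Standard divisor 42204/37 ≈ 1140.649; standard quotas: Arden 6.627, Brisco 13.063, Carrow 8.911, Dorne 8.400.
Rounding to the nearest integer gives Arden 7, Brisco 13, Carrow 9, Dorne 8 — total 37, matching the house size, so no adjustment is needed.
Carrow receives 9.

9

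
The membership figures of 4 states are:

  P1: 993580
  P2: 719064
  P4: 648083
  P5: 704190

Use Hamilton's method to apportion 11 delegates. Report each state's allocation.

P1 4, P2 3, P4 2, P5 2

Standard divisor: 3064917 ÷ 11 ≈ 278628.818.
Standard quotas: P1 3.5660, P2 2.5807, P4 2.3260, P5 2.5273.
Lower quotas: P1 3, P2 2, P4 2, P5 2 (sum 9, leaving 2 seats).
Remainders in descending order: P2 0.5807, P1 0.5660, P5 0.5273, P4 0.3260.
Largest remainders: P2, P1 receive the extra seats.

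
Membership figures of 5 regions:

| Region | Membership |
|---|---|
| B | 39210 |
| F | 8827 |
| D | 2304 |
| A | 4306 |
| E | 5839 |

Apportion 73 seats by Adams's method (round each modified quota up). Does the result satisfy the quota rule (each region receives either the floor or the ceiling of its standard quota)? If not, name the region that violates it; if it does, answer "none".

Standard quotas: B 47.322, F 10.653, D 2.781, A 5.197, E 7.047.
Adams allocation: B 46, F 11, D 3, A 6, E 7.
B has quota 47.322 (lower 47, upper 48) but receives 46 — outside the quota interval.

B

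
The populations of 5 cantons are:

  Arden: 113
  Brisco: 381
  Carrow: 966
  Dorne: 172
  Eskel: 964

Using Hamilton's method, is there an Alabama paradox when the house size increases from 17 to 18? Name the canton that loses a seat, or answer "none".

At 17 seats: Arden 1, Brisco 3, Carrow 6, Dorne 1, Eskel 6.
At 18 seats: Arden 1, Brisco 2, Carrow 7, Dorne 1, Eskel 7.
Brisco drops from 3 to 2.

Brisco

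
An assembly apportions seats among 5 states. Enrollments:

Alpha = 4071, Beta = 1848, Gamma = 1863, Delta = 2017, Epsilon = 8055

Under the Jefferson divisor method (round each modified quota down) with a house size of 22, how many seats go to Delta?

2

Standard divisor 17854/22 ≈ 811.545; standard quotas: Alpha 5.016, Beta 2.277, Gamma 2.296, Delta 2.485, Epsilon 9.926.
Rounding down gives 5, 2, 2, 2, 9 = 20 seats, so the divisor must be adjusted.
With modified divisor 700: modified quotas Alpha 5.816, Beta 2.640, Gamma 2.661, Delta 2.881, Epsilon 11.507.
Rounding down: Alpha 5, Beta 2, Gamma 2, Delta 2, Epsilon 11 (total 22).
Delta receives 2.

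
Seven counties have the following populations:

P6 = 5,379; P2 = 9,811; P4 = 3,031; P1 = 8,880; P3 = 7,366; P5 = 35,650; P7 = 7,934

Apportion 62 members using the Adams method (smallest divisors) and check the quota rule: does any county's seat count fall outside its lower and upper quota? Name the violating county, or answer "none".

Standard quotas: P6 4.273, P2 7.793, P4 2.408, P1 7.054, P3 5.851, P5 28.319, P7 6.302.
Adams allocation: P6 5, P2 8, P4 3, P1 7, P3 6, P5 27, P7 6.
P5 has quota 28.319 (lower 28, upper 29) but receives 27 — outside the quota interval.

P5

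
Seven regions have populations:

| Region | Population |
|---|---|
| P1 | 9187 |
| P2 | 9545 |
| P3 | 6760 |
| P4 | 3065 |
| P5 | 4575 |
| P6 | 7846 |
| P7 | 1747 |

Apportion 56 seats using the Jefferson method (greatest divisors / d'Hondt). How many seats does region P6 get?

Standard divisor 42725/56 ≈ 762.946; standard quotas: P1 12.041, P2 12.511, P3 8.860, P4 4.017, P5 5.996, P6 10.284, P7 2.290.
Rounding down gives 12, 12, 8, 4, 5, 10, 2 = 53 seats, so the divisor must be adjusted.
With modified divisor 720: modified quotas P1 12.760, P2 13.257, P3 9.389, P4 4.257, P5 6.354, P6 10.897, P7 2.426.
Rounding down: P1 12, P2 13, P3 9, P4 4, P5 6, P6 10, P7 2 (total 56).
P6 receives 10.

10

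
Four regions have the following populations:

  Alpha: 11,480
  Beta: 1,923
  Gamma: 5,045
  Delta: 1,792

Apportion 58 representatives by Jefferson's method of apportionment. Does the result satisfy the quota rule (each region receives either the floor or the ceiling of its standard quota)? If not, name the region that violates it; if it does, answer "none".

Standard quotas: Alpha 32.897, Beta 5.511, Gamma 14.457, Delta 5.135.
Jefferson allocation: Alpha 34, Beta 5, Gamma 14, Delta 5.
Alpha has quota 32.897 (lower 32, upper 33) but receives 34 — outside the quota interval.

Alpha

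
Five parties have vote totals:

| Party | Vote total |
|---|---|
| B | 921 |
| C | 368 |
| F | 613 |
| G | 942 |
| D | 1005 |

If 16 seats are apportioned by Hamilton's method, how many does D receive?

The standard divisor is 3849/16 ≈ 240.562.
Standard quotas: B 3.829, C 1.530, F 2.548, G 3.916, D 4.178.
Lower quotas: B 3, C 1, F 2, G 3, D 4 (sum 13, leaving 3 seats).
Remainders in descending order: G 0.916, B 0.829, F 0.548, C 0.530, D 0.178.
The surplus seats go to G, B, F.
D receives 4.

4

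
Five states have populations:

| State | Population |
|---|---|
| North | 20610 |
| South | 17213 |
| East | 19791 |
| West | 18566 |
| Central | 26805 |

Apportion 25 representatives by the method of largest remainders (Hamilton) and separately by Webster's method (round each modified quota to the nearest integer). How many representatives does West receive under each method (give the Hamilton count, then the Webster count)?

4 and 5

Hamilton: North 5, South 4, East 5, West 4, Central 7.
Webster: North 5, South 4, East 5, West 5, Central 6.
West gets 4 under Hamilton and 5 under Webster.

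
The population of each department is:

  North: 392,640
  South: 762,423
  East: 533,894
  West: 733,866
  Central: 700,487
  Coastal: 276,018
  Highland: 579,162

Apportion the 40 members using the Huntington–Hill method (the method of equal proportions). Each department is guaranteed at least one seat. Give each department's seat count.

With divisor 99975: modified quotas North 3.927, South 7.626, East 5.340, West 7.340, Central 7.007, Coastal 2.761, Highland 5.793.
Geometric-mean thresholds: North √(3·4)=3.464, South √(7·8)=7.483, East √(5·6)=5.477, West √(7·8)=7.483, Central √(7·8)=7.483, Coastal √(2·3)=2.449, Highland √(5·6)=5.477.
Each quota rounded against its threshold gives North 4, South 8, East 5, West 7, Central 7, Coastal 3, Highland 6 (total 40).

North 4, South 8, East 5, West 7, Central 7, Coastal 3, Highland 6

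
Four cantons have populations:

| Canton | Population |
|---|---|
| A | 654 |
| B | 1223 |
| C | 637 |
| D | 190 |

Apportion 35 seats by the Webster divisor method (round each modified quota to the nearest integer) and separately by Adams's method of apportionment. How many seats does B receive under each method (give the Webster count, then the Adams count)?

16 and 15

Webster: A 9, B 16, C 8, D 2.
Adams: A 9, B 15, C 8, D 3.
B gets 16 under Webster and 15 under Adams.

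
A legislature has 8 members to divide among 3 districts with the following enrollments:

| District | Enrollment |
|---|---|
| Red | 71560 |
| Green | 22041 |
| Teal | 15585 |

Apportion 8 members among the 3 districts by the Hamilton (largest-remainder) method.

Total 109186; standard divisor 109186/8 ≈ 13648.25.
Standard quotas: Red 5.2432, Green 1.6149, Teal 1.1419.
Lower quotas: Red 5, Green 1, Teal 1 (sum 7, leaving 1 seat).
Remainders in descending order: Green 0.6149, Red 0.2432, Teal 0.1419.
The surplus seat goes to Green.

Red: 5, Green: 2, Teal: 1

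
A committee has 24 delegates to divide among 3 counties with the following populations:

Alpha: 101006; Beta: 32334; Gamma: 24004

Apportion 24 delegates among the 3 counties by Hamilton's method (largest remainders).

Alpha 15, Beta 5, Gamma 4

Standard divisor: 157344 ÷ 24 = 6556.
Standard quotas: Alpha 15.4067, Beta 4.9320, Gamma 3.6614.
Lower quotas: Alpha 15, Beta 4, Gamma 3 (sum 22, leaving 2 seats).
Remainders in descending order: Beta 0.9320, Gamma 0.6614, Alpha 0.4067.
The surplus seats go to Beta, Gamma.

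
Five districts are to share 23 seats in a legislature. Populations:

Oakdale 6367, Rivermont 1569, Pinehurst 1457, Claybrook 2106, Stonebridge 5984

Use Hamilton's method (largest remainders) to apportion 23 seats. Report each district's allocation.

Total 17483; standard divisor 17483/23 ≈ 760.13.
Standard quotas: Oakdale 8.3762, Rivermont 2.0641, Pinehurst 1.9168, Claybrook 2.7706, Stonebridge 7.8723.
Lower quotas: Oakdale 8, Rivermont 2, Pinehurst 1, Claybrook 2, Stonebridge 7 (sum 20, leaving 3 seats).
Remainders in descending order: Pinehurst 0.9168, Stonebridge 0.8723, Claybrook 0.7706, Oakdale 0.3762, Rivermont 0.0641.
The surplus seats go to Pinehurst, Stonebridge, Claybrook.

Oakdale=8, Rivermont=2, Pinehurst=2, Claybrook=3, Stonebridge=8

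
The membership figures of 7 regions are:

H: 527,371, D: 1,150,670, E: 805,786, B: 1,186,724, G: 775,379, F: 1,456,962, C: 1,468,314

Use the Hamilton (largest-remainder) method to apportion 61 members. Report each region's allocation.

H=4, D=10, E=7, B=10, G=6, F=12, C=12

Total 7371206; standard divisor 7371206/61 ≈ 120839.443.
Standard quotas: H 4.3642, D 9.5223, E 6.6682, B 9.8207, G 6.4166, F 12.0570, C 12.1509.
Lower quotas: H 4, D 9, E 6, B 9, G 6, F 12, C 12 (sum 58, leaving 3 seats).
Remainders in descending order: B 0.8207, E 0.6682, D 0.5223, G 0.4166, H 0.3642, C 0.1509, F 0.0570.
The surplus seats go to B, E, D.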